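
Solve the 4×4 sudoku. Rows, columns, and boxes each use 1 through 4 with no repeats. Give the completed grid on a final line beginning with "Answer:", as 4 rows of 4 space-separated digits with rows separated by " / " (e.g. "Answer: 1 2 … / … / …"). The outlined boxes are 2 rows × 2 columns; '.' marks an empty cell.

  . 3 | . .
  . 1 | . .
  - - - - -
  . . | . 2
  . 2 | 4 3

Step 1. [r1c4∈{1,4}] in col 4, 1 fits only at r1c4. So r1c4=1.
Step 2. [r1c1∈{2,4}] r1c1 is the only open cell in row 1 admitting 4 ⇒ r1c1=4.
Step 3. [r3c1∈{1,3}] row 3 places 3 nowhere but r3c1, so r3c1=3.
Step 4. [r2c3∈{2,3}] 3 has one home in row 2: r2c3. So r2c3=3.
Step 5. [r1c3∈{2}] r1c3's peers cover all but 2 ⇒ r1c3=2.
Step 6. [r3c3∈{1}] r3c3's peers cover all but 1, so r3c3=1.
Step 7. [r3c2∈{4}] r3c2's peers cover all but 4, so r3c2=4.
Step 8. [r2c1∈{2}] r2c1's peers cover all but 2. So r2c1=2.
Step 9. [r2c4∈{4}] only 4 remains possible at r2c4. So r2c4=4.
Step 10. [r4c1∈{1}] r4c1 is down to just 1, so r4c1=1.

Answer: 4 3 2 1 / 2 1 3 4 / 3 4 1 2 / 1 2 4 3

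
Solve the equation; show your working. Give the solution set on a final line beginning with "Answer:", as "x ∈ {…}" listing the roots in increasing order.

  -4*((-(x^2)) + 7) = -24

Step 1. [-4*((-(x^2)) + 7) = -24] LHS = -4·(…); ÷-4 both sides, so div: (-(x^2)) + 7 = 6.
Step 2. [(-(x^2)) + 7 = 6] subtract 7: x sits inside (… + 7). So sub: -(x^2) = -1.
Step 3. [-(x^2) = -1] leading − — multiply by −1. So neg: x^2 = 1.
Step 4. [x^2 = 1] √ both sides: 1 ≥ 0 gives two branches ⇒ sqrt: x = 1 or -1.

Answer: x ∈ {-1, 1}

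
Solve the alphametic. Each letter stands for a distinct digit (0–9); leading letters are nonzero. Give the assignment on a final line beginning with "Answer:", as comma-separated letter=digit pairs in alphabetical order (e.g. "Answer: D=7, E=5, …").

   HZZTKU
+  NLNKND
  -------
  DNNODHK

Step 1. [col 1: U + D ≡ K (mod 10)] no forcing yet in column 1 (carry-in 0); D=1 is free and consistent — try it ⇒ D=1.
Step 2. [col 1: U + D ≡ K (mod 10)] column 1 (U + D ≡ K (mod 10), carry-in 0) doesn't pin U yet; pick U=3 and continue. So U=3.
Step 3. [col 1: U + D ≡ K (mod 10)] column 1: given U=3, D=1, carry-in 0, and digits 1,3 already taken and all letters distinct, U+D≡K (mod 10) forces K=4 ⇒ K=4.
Step 4. [col 2: K + N ≡ H (mod 10)] no forcing yet in column 2 (carry-in 0); H=9 is free and consistent — try it ⇒ H=9.
Step 5. [col 2: K + N ≡ H (mod 10)] column 2: given K=4, H=9, carry-in 0, and digits 1,3,4,9 already taken and all letters distinct, K+N≡H (mod 10) forces N=5. So N=5.
Step 6. [col 3: T + K ≡ D (mod 10)] in column 3 we have T+K≡D with carry-in 0; given K=4, D=1 and digits 1,3,4,5,9 already taken and all letters distinct, that pins T to 7 ⇒ T=7.
Step 7. [col 4: Z + N ≡ O (mod 10)] column 4 (Z + N ≡ O (mod 10), carry-in 1) doesn't pin O yet; pick O=2 and continue, so O=2.
Step 8. [col 4: Z + N ≡ O (mod 10)] in column 4 we have Z+N≡O with carry-in 1; given N=5, O=2 and digits 1,2,3,4,5,7,9 already taken and all letters distinct, that pins Z to 6 ⇒ Z=6.
Step 9. [col 5: Z + L ≡ N (mod 10)] from column 5 (Z=6, N=5, carry-in 1, digits 1,2,3,4,5,6,7,9 already taken and all letters distinct): L must equal 8, so L=8.

Answer: D=1, H=9, K=4, L=8, N=5, O=2, T=7, U=3, Z=6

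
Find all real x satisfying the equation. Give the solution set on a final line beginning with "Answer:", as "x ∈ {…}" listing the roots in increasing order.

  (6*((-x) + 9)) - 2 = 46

Step 1. [(6*((-x) + 9)) - 2 = 46] 2 comes off first (add 2), so sub: 6*((-x) + 9) = 48.
Step 2. [6*((-x) + 9) = 48] 6·(inner) — divide through by 6. So div: (-x) + 9 = 8.
Step 3. [(-x) + 9 = 8] 9 comes off first (subtract 9). So sub: -x = -1.
Step 4. [-x = -1] flip signs both sides. So neg: x = 1.

Answer: x ∈ {1}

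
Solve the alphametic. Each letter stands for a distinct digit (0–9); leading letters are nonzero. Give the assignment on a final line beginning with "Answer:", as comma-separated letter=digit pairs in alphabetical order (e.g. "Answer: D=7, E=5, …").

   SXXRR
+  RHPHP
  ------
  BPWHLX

Step 1. [col 1: R + P ≡ X (mod 10)] several values work for R in column 1 (R + P ≡ X (mod 10), carry-in 0); try R=4 ⇒ R=4.
Step 2. [col 1: R + P ≡ X (mod 10)] several values work for P in column 1 (R + P ≡ X (mod 10), carry-in 0); try P=2 ⇒ P=2.
Step 3. [col 1: R + P ≡ X (mod 10)] from column 1 (R=4, P=2, carry-in 0, digits 2,4 already taken and all letters distinct): X must equal 6. So X=6.
Step 4. [col 2: R + H ≡ L (mod 10)] several values work for H in column 2 (R + H ≡ L (mod 10), carry-in 0); try H=9. So H=9.
Step 5. [B] B is the leading digit of a 6-digit sum of two 5-digit numbers; the final carry is exactly 1 ⇒ B=1.
Step 6. [col 2: R + H ≡ L (mod 10)] column 2: given R=4, H=9, carry-in 0, and digits 1,2,4,6,9 already taken and all letters distinct, R+H≡L (mod 10) forces L=3. So L=3.
Step 7. [col 4: X + H ≡ W (mod 10)] column 4: given X=6, H=9, carry-in 0, and digits 1,2,3,4,6,9 already taken and all letters distinct, X+H≡W (mod 10) forces W=5 ⇒ W=5.
Step 8. [col 5: S + R ≡ P (mod 10)] from column 5 (R=4, P=2, carry-in 1, digits 1,2,3,4,5,6,9 already taken and all letters distinct): S must equal 7, so S=7.

Answer: B=1, H=9, L=3, P=2, R=4, S=7, W=5, X=6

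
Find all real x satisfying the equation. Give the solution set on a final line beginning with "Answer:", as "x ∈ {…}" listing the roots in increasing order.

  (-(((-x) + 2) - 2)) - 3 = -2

Step 1. [(-(((-x) + 2) - 2)) - 3 = -2] -3 is outermost — add 3 both sides. So sub: -(((-x) + 2) - 2) = 1.
Step 2. [-(((-x) + 2) - 2) = 1] LHS negated; negate both sides. So neg: ((-x) + 2) - 2 = -1.
Step 3. [((-x) + 2) - 2 = -1] add 2: x sits inside (… - 2), so sub: (-x) + 2 = 1.
Step 4. [(-x) + 2 = 1] the outer +2 inverts by subtracting 2, so sub: -x = -1.
Step 5. [-x = -1] flip signs both sides. So neg: x = 1.

Answer: x ∈ {1}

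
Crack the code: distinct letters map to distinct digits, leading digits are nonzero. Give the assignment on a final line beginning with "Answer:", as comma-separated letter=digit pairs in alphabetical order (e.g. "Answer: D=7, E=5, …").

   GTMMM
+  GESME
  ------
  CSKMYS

Step 1. [col 1: M + E ≡ S (mod 10)] column 1 (M + E ≡ S (mod 10), carry-in 0) doesn't pin E yet; pick E=6 and continue ⇒ E=6.
Step 2. [col 1: M + E ≡ S (mod 10)] no forcing yet in column 1 (carry-in 0); S=0 is free and consistent — try it. So S=0.
Step 3. [C] adding two 5-digit numbers gives at most 5+1 digits, and here it does — C is that final carry and must be 1, so C=1.
Step 4. [col 1: M + E ≡ S (mod 10)] column 1 reads M+E+carry(0)=S with E=6, S=0; with digits 0,1,6 already taken and all letters distinct, the only value for M is 4, so M=4.
Step 5. [col 2: M + M ≡ Y (mod 10)] column 2: given M=4, carry-in 1, and digits 0,1,4,6 already taken and all letters distinct, M+M≡Y (mod 10) forces Y=9. So Y=9.
Step 6. [col 4: T + E ≡ K (mod 10)] column 4 (T + E ≡ K (mod 10), carry-in 0) doesn't pin T yet; pick T=2 and continue ⇒ T=2.
Step 7. [col 4: T + E ≡ K (mod 10)] column 4: given T=2, E=6, carry-in 0, and digits 0,1,2,4,6,9 already taken and all letters distinct, T+E≡K (mod 10) forces K=8. So K=8.
Step 8. [col 5: G + G ≡ S (mod 10)] from column 5 (S=0, carry-in 0, digits 0,1,2,4,6,8,9 already taken and all letters distinct): G must equal 5 ⇒ G=5.

Answer: C=1, E=6, G=5, K=8, M=4, S=0, T=2, Y=9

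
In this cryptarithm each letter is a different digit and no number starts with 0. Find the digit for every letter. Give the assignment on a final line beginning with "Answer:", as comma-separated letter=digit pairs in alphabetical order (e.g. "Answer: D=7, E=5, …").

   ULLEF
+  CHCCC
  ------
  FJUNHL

Step 1. [col 1: F + C ≡ L (mod 10)] column 1 (F + C ≡ L (mod 10), carry-in 0) doesn't pin L yet; pick L=7 and continue ⇒ L=7.
Step 2. [col 1: F + C ≡ L (mod 10)] several values work for F in column 1 (F + C ≡ L (mod 10), carry-in 0); try F=1. So F=1.
Step 3. [col 1: F + C ≡ L (mod 10)] from column 1 (F=1, L=7, carry-in 0, digits 1,7 already taken and all letters distinct): C must equal 6 ⇒ C=6.
Step 4. [col 2: E + C ≡ H (mod 10)] column 2 (E + C ≡ H (mod 10), carry-in 0) doesn't pin H yet; pick H=5 and continue. So H=5.
Step 5. [col 2: E + C ≡ H (mod 10)] in column 2 we have E+C≡H with carry-in 0; given C=6, H=5 and digits 1,5,6,7 already taken and all letters distinct, that pins E to 9 ⇒ E=9.
Step 6. [col 3: L + C ≡ N (mod 10)] column 3: given L=7, C=6, carry-in 1, and digits 1,5,6,7,9 already taken and all letters distinct, L+C≡N (mod 10) forces N=4. So N=4.
Step 7. [col 4: L + H ≡ U (mod 10)] in column 4 we have L+H≡U with carry-in 1; given L=7, H=5 and digits 1,4,5,6,7,9 already taken and all letters distinct, that pins U to 3 ⇒ U=3.
Step 8. [col 5: U + C ≡ J (mod 10)] column 5: given U=3, C=6, carry-in 1, and digits 1,3,4,5,6,7,9 already taken and all letters distinct, U+C≡J (mod 10) forces J=0, so J=0.

Answer: C=6, E=9, F=1, H=5, J=0, L=7, N=4, U=3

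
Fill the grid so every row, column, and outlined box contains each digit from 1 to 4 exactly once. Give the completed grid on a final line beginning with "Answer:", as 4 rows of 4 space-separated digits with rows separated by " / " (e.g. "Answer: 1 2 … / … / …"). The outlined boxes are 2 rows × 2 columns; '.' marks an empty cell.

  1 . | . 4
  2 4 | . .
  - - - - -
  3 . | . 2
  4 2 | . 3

Step 1. [r4c3∈{1}] nothing but 1 survives at r4c3. So r4c3=1.
Step 2. [r1c2∈{3}] r1c2 is down to just 3. So r1c2=3.
Step 3. [r2c4∈{1}] r2c4's peers cover all but 1, so r2c4=1.
Step 4. [r2c3∈{3}] r2c3 is down to just 3. So r2c3=3.
Step 5. [r3c2∈{1}] r3c2 is down to just 1, so r3c2=1.
Step 6. [r1c3∈{2}] nothing but 2 survives at r1c3, so r1c3=2.
Step 7. [r3c3∈{4}] nothing but 4 survives at r3c3. So r3c3=4.

Answer: 1 3 2 4 / 2 4 3 1 / 3 1 4 2 / 4 2 1 3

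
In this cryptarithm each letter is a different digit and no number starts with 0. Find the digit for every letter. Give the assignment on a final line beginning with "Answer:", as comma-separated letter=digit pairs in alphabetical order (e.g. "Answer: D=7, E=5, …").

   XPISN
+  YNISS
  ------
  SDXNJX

Step 1. [col 1: N + S ≡ X (mod 10)] no forcing yet in column 1 (carry-in 0); S=1 is free and consistent — try it, so S=1.
Step 2. [col 1: N + S ≡ X (mod 10)] X=5 is one option consistent with column 1 (N + S ≡ X (mod 10), carry-in 0) — take it ⇒ X=5.
Step 3. [col 1: N + S ≡ X (mod 10)] from column 1 (S=1, X=5, carry-in 0, digits 1,5 already taken and all letters distinct): N must equal 4 ⇒ N=4.
Step 4. [col 2: S + S ≡ J (mod 10)] from column 2 (S=1, carry-in 0, digits 1,4,5 already taken and all letters distinct): J must equal 2, so J=2.
Step 5. [col 3: I + I ≡ N (mod 10)] in column 3 we have I+I≡N with carry-in 0; given N=4 and digits 1,2,4,5 already taken and all letters distinct, that pins I to 7 ⇒ I=7.
Step 6. [col 4: P + N ≡ X (mod 10)] from column 4 (N=4, X=5, carry-in 1, digits 1,2,4,5,7 already taken and all letters distinct): P must equal 0, so P=0.
Step 7. [col 5: X + Y ≡ D (mod 10)] no forcing yet in column 5 (carry-in 0); D=3 is free and consistent — try it, so D=3.
Step 8. [col 5: X + Y ≡ D (mod 10)] in column 5 we have X+Y≡D with carry-in 0; given X=5, D=3 and digits 0,1,2,3,4,5,7 already taken and all letters distinct, that pins Y to 8 ⇒ Y=8.

Answer: D=3, I=7, J=2, N=4, P=0, S=1, X=5, Y=8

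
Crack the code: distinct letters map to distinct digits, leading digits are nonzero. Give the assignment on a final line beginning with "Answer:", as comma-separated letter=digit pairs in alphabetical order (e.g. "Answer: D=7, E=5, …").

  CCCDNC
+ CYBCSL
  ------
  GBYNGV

Step 1. [col 1: C + L ≡ V (mod 10)] column 1 (C + L ≡ V (mod 10), carry-in 0) doesn't pin C yet; pick C=4 and continue. So C=4.
Step 2. [col 1: C + L ≡ V (mod 10)] L=9 is one option consistent with column 1 (C + L ≡ V (mod 10), carry-in 0) — take it ⇒ L=9.
Step 3. [col 1: C + L ≡ V (mod 10)] column 1 reads C+L+carry(0)=V with C=4, L=9; with digits 4,9 already taken and all letters distinct, the only value for V is 3, so V=3.
Step 4. [col 2: N + S ≡ G (mod 10)] no forcing yet in column 2 (carry-in 1); S=6 is free and consistent — try it, so S=6.
Step 5. [col 2: N + S ≡ G (mod 10)] column 2 (N + S ≡ G (mod 10), carry-in 1) doesn't pin N yet; pick N=1 and continue ⇒ N=1.
Step 6. [col 2: N + S ≡ G (mod 10)] in column 2 we have N+S≡G with carry-in 1; given N=1, S=6 and digits 1,3,4,6,9 already taken and all letters distinct, that pins G to 8 ⇒ G=8.
Step 7. [col 3: D + C ≡ N (mod 10)] column 3: given C=4, N=1, carry-in 0, and digits 1,3,4,6,8,9 already taken and all letters distinct, D+C≡N (mod 10) forces D=7. So D=7.
Step 8. [col 4: C + B ≡ Y (mod 10)] several values work for B in column 4 (C + B ≡ Y (mod 10), carry-in 1); try B=5, so B=5.
Step 9. [col 4: C + B ≡ Y (mod 10)] column 4: given C=4, B=5, carry-in 1, and digits 1,3,4,5,6,7,8,9 already taken and all letters distinct, C+B≡Y (mod 10) forces Y=0, so Y=0.

Answer: B=5, C=4, D=7, G=8, L=9, N=1, S=6, V=3, Y=0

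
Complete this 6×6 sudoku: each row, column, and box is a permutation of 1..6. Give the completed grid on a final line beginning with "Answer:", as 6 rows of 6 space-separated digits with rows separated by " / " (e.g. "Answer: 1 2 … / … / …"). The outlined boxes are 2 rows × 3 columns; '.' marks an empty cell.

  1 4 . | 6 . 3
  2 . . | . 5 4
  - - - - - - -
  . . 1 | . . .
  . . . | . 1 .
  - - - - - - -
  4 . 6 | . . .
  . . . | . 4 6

Step 1. [r5c6∈{1,2,5}] in col 6, 1 fits only at r5c6, so r5c6=1.
Step 2. [r3c5∈{2,3,6}] 6 has one home in col 5: r3c5, so r3c5=6.
Step 3. [r4c3∈{2,3,4,5}] r4c3 is the only open cell in col 3 admitting 4, so r4c3=4.
Step 4. [r6c3∈{2,3,5}] in col 3, 2 fits only at r6c3 ⇒ r6c3=2.
Step 5. [r5c5∈{2,3}] across col 5, 3 lands solely at r5c5. So r5c5=3.
Step 6. [r5c2∈{5}] r5c2 is down to just 5 ⇒ r5c2=5.
Step 7. [r6c1∈{3}] r6c1 is down to just 3 ⇒ r6c1=3.
Step 8. [r3c4∈{2,3,4,5}] r3c4 is the only open cell in row 3 admitting 4 ⇒ r3c4=4.
Step 9. [r4c4∈{2,3,5}] r4c4 is the only open cell in col 4 admitting 3. So r4c4=3.
Step 10. [r3c1∈{5}] only 5 remains possible at r3c1 ⇒ r3c1=5.
Step 11. [r2c2∈{3,6}] r2c2 is the only open cell in row 2 admitting 6, so r2c2=6.
Step 12. [r4c2∈{2}] r4c2 is down to just 2. So r4c2=2.
Step 13. [r3c6∈{2}] nothing but 2 survives at r3c6. So r3c6=2.
Step 14. [r6c4∈{5}] r6c4 has the single candidate 5, so r6c4=5.
Step 15. [r4c6∈{5}] r4c6 is down to just 5, so r4c6=5.
Step 16. [r6c2∈{1}] r6c2's peers cover all but 1 ⇒ r6c2=1.
Step 17. [r5c4∈{2}] r5c4 has the single candidate 2. So r5c4=2.
Step 18. [r2c3∈{3}] nothing but 3 survives at r2c3 ⇒ r2c3=3.
Step 19. [r2c4∈{1}] nothing but 1 survives at r2c4. So r2c4=1.
Step 20. [r3c2∈{3}] only 3 remains possible at r3c2. So r3c2=3.
Step 21. [r1c3∈{5}] only 5 remains possible at r1c3 ⇒ r1c3=5.
Step 22. [r1c5∈{2}] r1c5 is down to just 2. So r1c5=2.
Step 23. [r4c1∈{6}] r4c1's peers cover all but 6 ⇒ r4c1=6.

Answer: 1 4 5 6 2 3 / 2 6 3 1 5 4 / 5 3 1 4 6 2 / 6 2 4 3 1 5 / 4 5 6 2 3 1 / 3 1 2 5 4 6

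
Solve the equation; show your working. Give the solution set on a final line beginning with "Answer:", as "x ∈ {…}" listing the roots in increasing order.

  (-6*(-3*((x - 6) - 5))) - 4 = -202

Step 1. [(-6*(-3*((x - 6) - 5))) - 4 = -202] peel the -4: add 4 from each side, so sub: -6*(-3*((x - 6) - 5)) = -198.
Step 2. [-6*(-3*((x - 6) - 5)) = -198] -6 out front; divide by -6. So div: -3*((x - 6) - 5) = 33.
Step 3. [-3*((x - 6) - 5) = 33] -3 out front; divide by -3. So div: (x - 6) - 5 = -11.
Step 4. [(x - 6) - 5 = -11] add 5: x sits inside (… - 5) ⇒ sub: x - 6 = -6.
Step 5. [x - 6 = -6] peel the -6: add 6 from each side. So sub: x = 0.

Answer: x ∈ {0}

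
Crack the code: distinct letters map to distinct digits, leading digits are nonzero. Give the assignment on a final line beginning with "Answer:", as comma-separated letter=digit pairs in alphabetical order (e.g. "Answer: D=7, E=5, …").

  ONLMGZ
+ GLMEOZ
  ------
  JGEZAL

Step 1. [col 1: Z + Z ≡ L (mod 10)] column 1 (Z + Z ≡ L (mod 10), carry-in 0) doesn't pin Z yet; pick Z=7 and continue, so Z=7.
Step 2. [col 1: Z + Z ≡ L (mod 10)] column 1 reads Z+Z+carry(0)=L with Z=7; with digits 7 already taken and all letters distinct, the only value for L is 4, so L=4.
Step 3. [col 2: G + O ≡ A (mod 10)] no forcing yet in column 2 (carry-in 1); O=3 is free and consistent — try it. So O=3.
Step 4. [col 2: G + O ≡ A (mod 10)] no forcing yet in column 2 (carry-in 1); G=6 is free and consistent — try it. So G=6.
Step 5. [col 2: G + O ≡ A (mod 10)] column 2: given G=6, O=3, carry-in 1, and digits 3,4,6,7 already taken and all letters distinct, G+O≡A (mod 10) forces A=0 ⇒ A=0.
Step 6. [col 3: M + E ≡ Z (mod 10)] column 3 (M + E ≡ Z (mod 10), carry-in 1) doesn't pin M yet; pick M=1 and continue, so M=1.
Step 7. [col 3: M + E ≡ Z (mod 10)] column 3: given M=1, Z=7, carry-in 1, and digits 0,1,3,4,6,7 already taken and all letters distinct, M+E≡Z (mod 10) forces E=5, so E=5.
Step 8. [col 5: N + L ≡ G (mod 10)] column 5 reads N+L+carry(0)=G with L=4, G=6; with digits 0,1,3,4,5,6,7 already taken and all letters distinct, the only value for N is 2. So N=2.
Step 9. [col 6: O + G ≡ J (mod 10)] column 6: given O=3, G=6, carry-in 0, and digits 0,1,2,3,4,5,6,7 already taken and all letters distinct, O+G≡J (mod 10) forces J=9. So J=9.

Answer: A=0, E=5, G=6, J=9, L=4, M=1, N=2, O=3, Z=7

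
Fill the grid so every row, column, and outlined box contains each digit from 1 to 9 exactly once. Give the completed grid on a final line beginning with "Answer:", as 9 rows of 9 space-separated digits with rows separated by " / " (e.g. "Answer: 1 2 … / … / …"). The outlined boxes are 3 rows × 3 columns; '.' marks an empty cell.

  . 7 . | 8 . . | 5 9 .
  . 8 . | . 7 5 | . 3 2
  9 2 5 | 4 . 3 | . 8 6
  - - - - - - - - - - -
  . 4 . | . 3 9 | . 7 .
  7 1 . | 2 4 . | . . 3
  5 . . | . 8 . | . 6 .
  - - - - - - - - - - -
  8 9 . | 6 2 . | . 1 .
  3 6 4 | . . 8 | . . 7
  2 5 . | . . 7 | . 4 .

Step 1. [r3c5∈{1}] r3c5 is down to just 1 ⇒ r3c5=1.
Step 2. [r8c4∈{1,5,9}] in row 8, 1 fits only at r8c4 ⇒ r8c4=1.
Step 3. [r4c1∈{6}] nothing but 6 survives at r4c1, so r4c1=6.
Step 4. [r9c5∈{9}] r9c5's peers cover all but 9, so r9c5=9.
Step 5. [r6c9∈{1,4,9}] 9 has one home in col 9: r6c9, so r6c9=9.
Step 6. [r5c7∈{8}] r5c7's peers cover all but 8 ⇒ r5c7=8.
Step 7. [r1c3∈{1,3,6}] across row 1, 3 lands solely at r1c3 ⇒ r1c3=3.
Step 8. [r6c7∈{1,2,4}] r6c7 is the only open cell in row 6 admitting 4 ⇒ r6c7=4.
Step 9. [r2c7∈{1}] r2c7 is down to just 1, so r2c7=1.
Step 10. [r5c8∈{5}] r5c8 has the single candidate 5, so r5c8=5.
Step 11. [r4c7∈{2}] r4c7's peers cover all but 2. So r4c7=2.
Step 12. [r5c6∈{6}] only 6 remains possible at r5c6, so r5c6=6.
Step 13. [r7c7∈{3}] nothing but 3 survives at r7c7, so r7c7=3.
Step 14. [r2c1∈{4}] r2c1 has the single candidate 4. So r2c1=4.
Step 15. [r1c1∈{1}] nothing but 1 survives at r1c1 ⇒ r1c1=1.
Step 16. [r9c4∈{3}] r9c4's peers cover all but 3 ⇒ r9c4=3.
Step 17. [r8c5∈{5}] nothing but 5 survives at r8c5. So r8c5=5.
Step 18. [r5c3∈{9}] r5c3 is down to just 9 ⇒ r5c3=9.
Step 19. [r7c9∈{5}] only 5 remains possible at r7c9, so r7c9=5.
Step 20. [r3c7∈{7}] nothing but 7 survives at r3c7 ⇒ r3c7=7.
Step 21. [r1c9∈{4}] r1c9 has the single candidate 4 ⇒ r1c9=4.
Step 22. [r9c3∈{1}] r9c3's peers cover all but 1 ⇒ r9c3=1.
Step 23. [r6c2∈{3}] r6c2 has the single candidate 3 ⇒ r6c2=3.
Step 24. [r7c6∈{4}] r7c6 is down to just 4. So r7c6=4.
Step 25. [r1c5∈{6}] r1c5 is down to just 6. So r1c5=6.
Step 26. [r9c9∈{8}] r9c9's peers cover all but 8, so r9c9=8.
Step 27. [r9c7∈{6}] nothing but 6 survives at r9c7, so r9c7=6.
Step 28. [r6c4∈{7}] r6c4 is down to just 7. So r6c4=7.
Step 29. [r4c9∈{1}] only 1 remains possible at r4c9 ⇒ r4c9=1.
Step 30. [r1c6∈{2}] r1c6's peers cover all but 2 ⇒ r1c6=2.
Step 31. [r6c6∈{1}] r6c6 has the single candidate 1, so r6c6=1.
Step 32. [r8c8∈{2}] nothing but 2 survives at r8c8 ⇒ r8c8=2.
Step 33. [r2c3∈{6}] r2c3's peers cover all but 6. So r2c3=6.
Step 34. [r4c3∈{8}] r4c3's peers cover all but 8 ⇒ r4c3=8.
Step 35. [r7c3∈{7}] nothing but 7 survives at r7c3 ⇒ r7c3=7.
Step 36. [r8c7∈{9}] r8c7's peers cover all but 9, so r8c7=9.
Step 37. [r2c4∈{9}] r2c4's peers cover all but 9, so r2c4=9.
Step 38. [r6c3∈{2}] only 2 remains possible at r6c3, so r6c3=2.
Step 39. [r4c4∈{5}] r4c4's peers cover all but 5. So r4c4=5.

Answer: 1 7 3 8 6 2 5 9 4 / 4 8 6 9 7 5 1 3 2 / 9 2 5 4 1 3 7 8 6 / 6 4 8 5 3 9 2 7 1 / 7 1 9 2 4 6 8 5 3 / 5 3 2 7 8 1 4 6 9 / 8 9 7 6 2 4 3 1 5 / 3 6 4 1 5 8 9 2 7 / 2 5 1 3 9 7 6 4 8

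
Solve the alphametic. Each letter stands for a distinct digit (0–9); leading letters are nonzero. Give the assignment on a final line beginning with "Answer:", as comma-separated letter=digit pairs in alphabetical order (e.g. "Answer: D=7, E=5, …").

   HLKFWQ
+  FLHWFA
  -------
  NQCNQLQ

Step 1. [col 1: Q + A ≡ Q (mod 10)] from column 1 (nothing yet, carry-in 0, all letters distinct, none taken yet): A must equal 0, so A=0.
Step 2. [col 1: Q + A ≡ Q (mod 10)] Q=5 is one option consistent with column 1 (Q + A ≡ Q (mod 10), carry-in 0) — take it. So Q=5.
Step 3. [N] the sum has 7 digits but both addends have 6; that extra leading digit N is the final carry, namely 1 ⇒ N=1.
Step 4. [col 2: W + F ≡ L (mod 10)] no forcing yet in column 2 (carry-in 0); F=8 is free and consistent — try it, so F=8.
Step 5. [col 2: W + F ≡ L (mod 10)] L=4 is one option consistent with column 2 (W + F ≡ L (mod 10), carry-in 0) — take it ⇒ L=4.
Step 6. [col 2: W + F ≡ L (mod 10)] from column 2 (F=8, L=4, carry-in 0, digits 0,1,4,5,8 already taken and all letters distinct): W must equal 6 ⇒ W=6.
Step 7. [col 4: K + H ≡ N (mod 10)] column 4 (K + H ≡ N (mod 10), carry-in 1) doesn't pin K yet; pick K=3 and continue, so K=3.
Step 8. [col 4: K + H ≡ N (mod 10)] from column 4 (K=3, N=1, carry-in 1, digits 0,1,3,4,5,6,8 already taken and all letters distinct): H must equal 7. So H=7.
Step 9. [col 5: L + L ≡ C (mod 10)] from column 5 (L=4, carry-in 1, digits 0,1,3,4,5,6,7,8 already taken and all letters distinct): C must equal 9. So C=9.

Answer: A=0, C=9, F=8, H=7, K=3, L=4, N=1, Q=5, W=6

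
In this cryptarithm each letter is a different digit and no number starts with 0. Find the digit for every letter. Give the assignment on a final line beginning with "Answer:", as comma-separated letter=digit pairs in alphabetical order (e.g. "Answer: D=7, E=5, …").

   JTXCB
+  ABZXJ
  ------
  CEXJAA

Step 1. [col 1: B + J ≡ A (mod 10)] J=4 is one option consistent with column 1 (B + J ≡ A (mod 10), carry-in 0) — take it. So J=4.
Step 2. [col 1: B + J ≡ A (mod 10)] B=5 is one option consistent with column 1 (B + J ≡ A (mod 10), carry-in 0) — take it. So B=5.
Step 3. [C] the sum has 6 digits but both addends have 5; that extra leading digit C is the final carry, namely 1, so C=1.
Step 4. [col 1: B + J ≡ A (mod 10)] column 1: given B=5, J=4, carry-in 0, and digits 1,4,5 already taken and all letters distinct, B+J≡A (mod 10) forces A=9, so A=9.
Step 5. [col 2: C + X ≡ A (mod 10)] column 2: given C=1, A=9, carry-in 0, and digits 1,4,5,9 already taken and all letters distinct, C+X≡A (mod 10) forces X=8 ⇒ X=8.
Step 6. [col 3: X + Z ≡ J (mod 10)] column 3 reads X+Z+carry(0)=J with X=8, J=4; with digits 1,4,5,8,9 already taken and all letters distinct, the only value for Z is 6, so Z=6.
Step 7. [col 4: T + B ≡ X (mod 10)] column 4 reads T+B+carry(1)=X with B=5, X=8; with digits 1,4,5,6,8,9 already taken and all letters distinct, the only value for T is 2 ⇒ T=2.
Step 8. [col 5: J + A ≡ E (mod 10)] column 5: given J=4, A=9, carry-in 0, and digits 1,2,4,5,6,8,9 already taken and all letters distinct, J+A≡E (mod 10) forces E=3, so E=3.

Answer: A=9, B=5, C=1, E=3, J=4, T=2, X=8, Z=6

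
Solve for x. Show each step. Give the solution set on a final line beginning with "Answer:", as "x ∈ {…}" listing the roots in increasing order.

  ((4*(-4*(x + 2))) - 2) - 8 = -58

Step 1. [((4*(-4*(x + 2))) - 2) - 8 = -58] -8 is outermost — add 8 both sides, so sub: (4*(-4*(x + 2))) - 2 = -50.
Step 2. [(4*(-4*(x + 2))) - 2 = -50] 2 comes off first (add 2), so sub: 4*(-4*(x + 2)) = -48.
Step 3. [4*(-4*(x + 2)) = -48] LHS = 4·(…); ÷4 both sides. So div: -4*(x + 2) = -12.
Step 4. [-4*(x + 2) = -12] divide by the outer -4, so div: x + 2 = 3.
Step 5. [x + 2 = 3] the outer +2 inverts by subtracting 2. So sub: x = 1.

Answer: x ∈ {1}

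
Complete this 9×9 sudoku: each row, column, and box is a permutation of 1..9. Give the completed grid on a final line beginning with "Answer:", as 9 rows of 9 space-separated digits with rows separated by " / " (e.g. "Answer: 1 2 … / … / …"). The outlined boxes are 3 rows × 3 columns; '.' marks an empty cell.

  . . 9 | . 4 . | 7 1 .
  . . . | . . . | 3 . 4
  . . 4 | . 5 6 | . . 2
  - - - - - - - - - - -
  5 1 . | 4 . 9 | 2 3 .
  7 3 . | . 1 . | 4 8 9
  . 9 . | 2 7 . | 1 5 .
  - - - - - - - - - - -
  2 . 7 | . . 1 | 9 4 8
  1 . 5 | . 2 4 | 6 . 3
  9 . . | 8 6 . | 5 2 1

Step 1. [r2c2∈{2,5,6,7,8}] across row 2, 5 lands solely at r2c2. So r2c2=5.
Step 2. [r6c9∈{6}] r6c9's peers cover all but 6. So r6c9=6.
Step 3. [r1c2∈{2,6,8}] col 2 places 2 nowhere but r1c2. So r1c2=2.
Step 4. [r1c4∈{3}] r1c4 is down to just 3, so r1c4=3.
Step 5. [r6c3∈{8}] only 8 remains possible at r6c3. So r6c3=8.
Step 6. [r2c5∈{8,9}] 9 has one home in col 5: r2c5 ⇒ r2c5=9.
Step 7. [r9c6∈{3,7}] across row 9, 7 lands solely at r9c6, so r9c6=7.
Step 8. [r1c1∈{6,8}] in row 1, 6 fits only at r1c1. So r1c1=6.
Step 9. [r2c1∈{8}] r2c1 has the single candidate 8. So r2c1=8.
Step 10. [r5c4∈{5,6}] col 4 places 6 nowhere but r5c4 ⇒ r5c4=6.
Step 11. [r3c4∈{1,7}] 1 has one home in row 3: r3c4, so r3c4=1.
Step 12. [r4c9∈{7}] r4c9's peers cover all but 7 ⇒ r4c9=7.
Step 13. [r4c5∈{8}] nothing but 8 survives at r4c5 ⇒ r4c5=8.
Step 14. [r6c1∈{4}] r6c1 has the single candidate 4 ⇒ r6c1=4.
Step 15. [r8c2∈{8}] only 8 remains possible at r8c2 ⇒ r8c2=8.
Step 16. [r3c7∈{8}] r3c7's peers cover all but 8. So r3c7=8.
Step 17. [r3c8∈{9}] r3c8's peers cover all but 9. So r3c8=9.
Step 18. [r1c6∈{8}] only 8 remains possible at r1c6, so r1c6=8.
Step 19. [r6c6∈{3}] r6c6 has the single candidate 3, so r6c6=3.
Step 20. [r8c8∈{7}] nothing but 7 survives at r8c8 ⇒ r8c8=7.
Step 21. [r9c3∈{3}] only 3 remains possible at r9c3, so r9c3=3.
Step 22. [r2c4∈{7}] r2c4 has the single candidate 7, so r2c4=7.
Step 23. [r5c3∈{2}] nothing but 2 survives at r5c3. So r5c3=2.
Step 24. [r2c3∈{1}] r2c3 is down to just 1. So r2c3=1.
Step 25. [r3c1∈{3}] r3c1's peers cover all but 3. So r3c1=3.
Step 26. [r7c4∈{5}] only 5 remains possible at r7c4. So r7c4=5.
Step 27. [r4c3∈{6}] r4c3 is down to just 6, so r4c3=6.
Step 28. [r7c5∈{3}] only 3 remains possible at r7c5, so r7c5=3.
Step 29. [r1c9∈{5}] r1c9's peers cover all but 5, so r1c9=5.
Step 30. [r2c8∈{6}] r2c8 has the single candidate 6 ⇒ r2c8=6.
Step 31. [r9c2∈{4}] nothing but 4 survives at r9c2 ⇒ r9c2=4.
Step 32. [r5c6∈{5}] nothing but 5 survives at r5c6, so r5c6=5.
Step 33. [r2c6∈{2}] r2c6's peers cover all but 2, so r2c6=2.
Step 34. [r8c4∈{9}] r8c4 has the single candidate 9. So r8c4=9.
Step 35. [r3c2∈{7}] r3c2 has the single candidate 7 ⇒ r3c2=7.
Step 36. [r7c2∈{6}] r7c2 has the single candidate 6 ⇒ r7c2=6.

Answer: 6 2 9 3 4 8 7 1 5 / 8 5 1 7 9 2 3 6 4 / 3 7 4 1 5 6 8 9 2 / 5 1 6 4 8 9 2 3 7 / 7 3 2 6 1 5 4 8 9 / 4 9 8 2 7 3 1 5 6 / 2 6 7 5 3 1 9 4 8 / 1 8 5 9 2 4 6 7 3 / 9 4 3 8 6 7 5 2 1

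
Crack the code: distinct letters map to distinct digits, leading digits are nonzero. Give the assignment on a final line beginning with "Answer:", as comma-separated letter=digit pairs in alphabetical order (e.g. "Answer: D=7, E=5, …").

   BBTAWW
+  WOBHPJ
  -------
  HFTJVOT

Step 1. [col 1: W + J ≡ T (mod 10)] T=9 is one option consistent with column 1 (W + J ≡ T (mod 10), carry-in 0) — take it ⇒ T=9.
Step 2. [H] the sum has 7 digits but both addends have 6; that extra leading digit H is the final carry, namely 1. So H=1.
Step 3. [col 1: W + J ≡ T (mod 10)] no forcing yet in column 1 (carry-in 0); W=7 is free and consistent — try it ⇒ W=7.
Step 4. [col 1: W + J ≡ T (mod 10)] from column 1 (W=7, T=9, carry-in 0, digits 1,7,9 already taken and all letters distinct): J must equal 2. So J=2.
Step 5. [col 2: W + P ≡ O (mod 10)] several values work for P in column 2 (W + P ≡ O (mod 10), carry-in 0); try P=8. So P=8.
Step 6. [col 2: W + P ≡ O (mod 10)] column 2 reads W+P+carry(0)=O with W=7, P=8; with digits 1,2,7,8,9 already taken and all letters distinct, the only value for O is 5, so O=5.
Step 7. [col 3: A + H ≡ V (mod 10)] column 3: given H=1, carry-in 1, and digits 1,2,5,7,8,9 already taken and all letters distinct, A+H≡V (mod 10) forces V=6, so V=6.
Step 8. [col 3: A + H ≡ V (mod 10)] column 3 reads A+H+carry(1)=V with H=1, V=6; with digits 1,2,5,6,7,8,9 already taken and all letters distinct, the only value for A is 4 ⇒ A=4.
Step 9. [col 4: T + B ≡ J (mod 10)] in column 4 we have T+B≡J with carry-in 0; given T=9, J=2 and digits 1,2,4,5,6,7,8,9 already taken and all letters distinct, that pins B to 3. So B=3.
Step 10. [col 6: B + W ≡ F (mod 10)] from column 6 (B=3, W=7, carry-in 0, digits 1,2,3,4,5,6,7,8,9 already taken and all letters distinct): F must equal 0 ⇒ F=0.

Answer: A=4, B=3, F=0, H=1, J=2, O=5, P=8, T=9, V=6, W=7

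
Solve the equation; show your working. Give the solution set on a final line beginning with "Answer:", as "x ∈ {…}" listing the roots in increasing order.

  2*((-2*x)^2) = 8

Step 1. [2*((-2*x)^2) = 8] leading coefficient 2: divide by 2, so div: (-2*x)^2 = 4.
Step 2. [(-2*x)^2 = 4] √ both sides: 4 ≥ 0 gives two branches. So sqrt: -2*x = 2 or -2.
Step 3. [-2*x = 2 or -2] LHS = -2·(…); ÷-2 both sides. So div: x = -1 or 1.

Answer: x ∈ {-1, 1}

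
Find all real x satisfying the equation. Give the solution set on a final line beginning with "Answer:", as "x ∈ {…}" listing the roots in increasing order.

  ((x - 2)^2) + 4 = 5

Step 1. [((x - 2)^2) + 4 = 5] 4 comes off first (subtract 4). So sub: (x - 2)^2 = 1.
Step 2. [(x - 2)^2 = 1] 1 ≥ 0, LHS is (·)² — take ±√. So sqrt: x - 2 = 1 or -1.
Step 3. [x - 2 = 1 or -1] peel the -2: add 2 from each side. So sub: x = 3 or 1.

Answer: x ∈ {1, 3}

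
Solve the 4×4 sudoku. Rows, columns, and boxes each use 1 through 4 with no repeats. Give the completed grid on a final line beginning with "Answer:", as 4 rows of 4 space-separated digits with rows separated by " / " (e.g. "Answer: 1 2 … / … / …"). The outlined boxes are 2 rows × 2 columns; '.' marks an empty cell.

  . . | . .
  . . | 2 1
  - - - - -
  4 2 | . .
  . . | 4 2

Step 1. [r1c3∈{3}] r1c3 is down to just 3 ⇒ r1c3=3.
Step 2. [r2c2∈{3,4}] in row 2, 4 fits only at r2c2, so r2c2=4.
Step 3. [r4c2∈{1,3}] 3 has one home in col 2: r4c2 ⇒ r4c2=3.
Step 4. [r4c1∈{1}] r4c1 has the single candidate 1. So r4c1=1.
Step 5. [r3c4∈{3}] r3c4's peers cover all but 3, so r3c4=3.
Step 6. [r3c3∈{1}] nothing but 1 survives at r3c3, so r3c3=1.
Step 7. [r1c1∈{2}] r1c1 has the single candidate 2, so r1c1=2.
Step 8. [r2c1∈{3}] nothing but 3 survives at r2c1 ⇒ r2c1=3.
Step 9. [r1c4∈{4}] r1c4's peers cover all but 4, so r1c4=4.
Step 10. [r1c2∈{1}] r1c2 has the single candidate 1 ⇒ r1c2=1.

Answer: 2 1 3 4 / 3 4 2 1 / 4 2 1 3 / 1 3 4 2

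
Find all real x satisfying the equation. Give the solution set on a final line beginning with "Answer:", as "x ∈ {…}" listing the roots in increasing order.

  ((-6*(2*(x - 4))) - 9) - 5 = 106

Step 1. [((-6*(2*(x - 4))) - 9) - 5 = 106] 5 comes off first (add 5) ⇒ sub: (-6*(2*(x - 4))) - 9 = 111.
Step 2. [(-6*(2*(x - 4))) - 9 = 111] -9 is outermost — add 9 both sides ⇒ sub: -6*(2*(x - 4)) = 120.
Step 3. [-6*(2*(x - 4)) = 120] -6 out front; divide by -6. So div: 2*(x - 4) = -20.
Step 4. [2*(x - 4) = -20] LHS = 2·(…); ÷2 both sides ⇒ div: x - 4 = -10.
Step 5. [x - 4 = -10] 4 comes off first (add 4). So sub: x = -6.

Answer: x ∈ {-6}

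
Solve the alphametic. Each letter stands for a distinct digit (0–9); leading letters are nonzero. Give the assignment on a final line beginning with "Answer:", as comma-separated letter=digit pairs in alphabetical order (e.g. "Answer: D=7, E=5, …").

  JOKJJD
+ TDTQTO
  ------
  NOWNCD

Step 1. [col 1: D + O ≡ D (mod 10)] column 1: given nothing yet, carry-in 0, and all letters distinct, none taken yet, D+O≡D (mod 10) forces O=0. So O=0.
Step 2. [col 1: D + O ≡ D (mod 10)] column 1 (D + O ≡ D (mod 10), carry-in 0) doesn't pin D yet; pick D=9 and continue ⇒ D=9.
Step 3. [col 2: J + T ≡ C (mod 10)] column 2 (J + T ≡ C (mod 10), carry-in 0) doesn't pin J yet; pick J=2 and continue ⇒ J=2.
Step 4. [col 2: J + T ≡ C (mod 10)] C=5 is one option consistent with column 2 (J + T ≡ C (mod 10), carry-in 0) — take it, so C=5.
Step 5. [col 2: J + T ≡ C (mod 10)] column 2 reads J+T+carry(0)=C with J=2, C=5; with digits 0,2,5,9 already taken and all letters distinct, the only value for T is 3, so T=3.
Step 6. [col 3: J + Q ≡ N (mod 10)] several values work for Q in column 3 (J + Q ≡ N (mod 10), carry-in 0); try Q=4, so Q=4.
Step 7. [col 3: J + Q ≡ N (mod 10)] column 3 reads J+Q+carry(0)=N with J=2, Q=4; with digits 0,2,3,4,5,9 already taken and all letters distinct, the only value for N is 6 ⇒ N=6.
Step 8. [col 4: K + T ≡ W (mod 10)] column 4 reads K+T+carry(0)=W with T=3; with digits 0,2,3,4,5,6,9 already taken and all letters distinct, the only value for W is 1. So W=1.
Step 9. [col 4: K + T ≡ W (mod 10)] in column 4 we have K+T≡W with carry-in 0; given T=3, W=1 and digits 0,1,2,3,4,5,6,9 already taken and all letters distinct, that pins K to 8, so K=8.

Answer: C=5, D=9, J=2, K=8, N=6, O=0, Q=4, T=3, W=1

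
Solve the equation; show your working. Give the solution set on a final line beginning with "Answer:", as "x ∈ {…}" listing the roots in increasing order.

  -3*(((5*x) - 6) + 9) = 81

Step 1. [-3*(((5*x) - 6) + 9) = 81] -3 out front; divide by -3 ⇒ div: ((5*x) - 6) + 9 = -27.
Step 2. [((5*x) - 6) + 9 = -27] 9 comes off first (subtract 9). So sub: (5*x) - 6 = -36.
Step 3. [(5*x) - 6 = -36] peel the -6: add 6 from each side ⇒ sub: 5*x = -30.
Step 4. [5*x = -30] 5 out front; divide by 5 ⇒ div: x = -6.

Answer: x ∈ {-6}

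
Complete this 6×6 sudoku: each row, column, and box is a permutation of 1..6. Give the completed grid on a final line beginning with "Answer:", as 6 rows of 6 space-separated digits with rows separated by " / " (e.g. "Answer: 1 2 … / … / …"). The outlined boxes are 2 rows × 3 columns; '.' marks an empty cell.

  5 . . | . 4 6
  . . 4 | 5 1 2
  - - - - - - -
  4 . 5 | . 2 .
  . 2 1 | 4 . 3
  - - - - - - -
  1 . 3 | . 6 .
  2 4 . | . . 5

Step 1. [r2c1∈{3,6}] 3 has one home in col 1: r2c1. So r2c1=3.
Step 2. [r3c4∈{1,6}] across col 4, 6 lands solely at r3c4. So r3c4=6.
Step 3. [r6c5∈{3}] only 3 remains possible at r6c5. So r6c5=3.
Step 4. [r1c2∈{1}] r1c2's peers cover all but 1, so r1c2=1.
Step 5. [r5c4∈{2}] nothing but 2 survives at r5c4 ⇒ r5c4=2.
Step 6. [r3c2∈{3}] r3c2 is down to just 3. So r3c2=3.
Step 7. [r1c4∈{3}] r1c4's peers cover all but 3 ⇒ r1c4=3.
Step 8. [r6c3∈{6}] only 6 remains possible at r6c3. So r6c3=6.
Step 9. [r1c3∈{2}] r1c3 is down to just 2 ⇒ r1c3=2.
Step 10. [r6c4∈{1}] only 1 remains possible at r6c4 ⇒ r6c4=1.
Step 11. [r3c6∈{1}] r3c6 is down to just 1. So r3c6=1.
Step 12. [r2c2∈{6}] only 6 remains possible at r2c2, so r2c2=6.
Step 13. [r4c1∈{6}] only 6 remains possible at r4c1 ⇒ r4c1=6.
Step 14. [r5c6∈{4}] nothing but 4 survives at r5c6, so r5c6=4.
Step 15. [r5c2∈{5}] r5c2 has the single candidate 5, so r5c2=5.
Step 16. [r4c5∈{5}] r4c5 has the single candidate 5 ⇒ r4c5=5.

Answer: 5 1 2 3 4 6 / 3 6 4 5 1 2 / 4 3 5 6 2 1 / 6 2 1 4 5 3 / 1 5 3 2 6 4 / 2 4 6 1 3 5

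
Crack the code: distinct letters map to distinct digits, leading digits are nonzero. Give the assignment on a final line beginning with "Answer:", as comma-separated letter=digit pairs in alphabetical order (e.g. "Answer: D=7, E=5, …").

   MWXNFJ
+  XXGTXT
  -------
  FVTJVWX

Step 1. [col 1: J + T ≡ X (mod 10)] several values work for J in column 1 (J + T ≡ X (mod 10), carry-in 0); try J=3. So J=3.
Step 2. [F] adding two 6-digit numbers gives at most 6+1 digits, and here it does — F is that final carry and must be 1. So F=1.
Step 3. [col 1: J + T ≡ X (mod 10)] several values work for X in column 1 (J + T ≡ X (mod 10), carry-in 0); try X=5 ⇒ X=5.
Step 4. [col 1: J + T ≡ X (mod 10)] column 1: given J=3, X=5, carry-in 0, and digits 1,3,5 already taken and all letters distinct, J+T≡X (mod 10) forces T=2. So T=2.
Step 5. [col 2: F + X ≡ W (mod 10)] column 2 reads F+X+carry(0)=W with F=1, X=5; with digits 1,2,3,5 already taken and all letters distinct, the only value for W is 6, so W=6.
Step 6. [col 3: N + T ≡ V (mod 10)] V=0 is one option consistent with column 3 (N + T ≡ V (mod 10), carry-in 0) — take it ⇒ V=0.
Step 7. [col 3: N + T ≡ V (mod 10)] in column 3 we have N+T≡V with carry-in 0; given T=2, V=0 and digits 0,1,2,3,5,6 already taken and all letters distinct, that pins N to 8 ⇒ N=8.
Step 8. [col 4: X + G ≡ J (mod 10)] in column 4 we have X+G≡J with carry-in 1; given X=5, J=3 and digits 0,1,2,3,5,6,8 already taken and all letters distinct, that pins G to 7. So G=7.
Step 9. [col 6: M + X ≡ V (mod 10)] from column 6 (X=5, V=0, carry-in 1, digits 0,1,2,3,5,6,7,8 already taken and all letters distinct): M must equal 4, so M=4.

Answer: F=1, G=7, J=3, M=4, N=8, T=2, V=0, W=6, X=5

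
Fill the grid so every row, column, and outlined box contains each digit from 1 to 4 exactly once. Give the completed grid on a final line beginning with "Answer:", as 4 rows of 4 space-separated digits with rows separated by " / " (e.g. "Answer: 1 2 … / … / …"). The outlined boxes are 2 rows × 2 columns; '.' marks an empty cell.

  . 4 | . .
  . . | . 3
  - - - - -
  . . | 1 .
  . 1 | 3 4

Step 1. [r2c2∈{2}] r2c2 has the single candidate 2. So r2c2=2.
Step 2. [r1c1∈{1,3}] r1c1 is the only open cell in row 1 admitting 3 ⇒ r1c1=3.
Step 3. [r3c4∈{2}] r3c4 is down to just 2. So r3c4=2.
Step 4. [r3c1∈{4}] r3c1's peers cover all but 4, so r3c1=4.
Step 5. [r3c2∈{3}] r3c2 has the single candidate 3 ⇒ r3c2=3.
Step 6. [r1c3∈{2}] nothing but 2 survives at r1c3. So r1c3=2.
Step 7. [r1c4∈{1}] nothing but 1 survives at r1c4. So r1c4=1.
Step 8. [r2c1∈{1}] r2c1 is down to just 1. So r2c1=1.
Step 9. [r4c1∈{2}] only 2 remains possible at r4c1. So r4c1=2.
Step 10. [r2c3∈{4}] r2c3 has the single candidate 4, so r2c3=4.

Answer: 3 4 2 1 / 1 2 4 3 / 4 3 1 2 / 2 1 3 4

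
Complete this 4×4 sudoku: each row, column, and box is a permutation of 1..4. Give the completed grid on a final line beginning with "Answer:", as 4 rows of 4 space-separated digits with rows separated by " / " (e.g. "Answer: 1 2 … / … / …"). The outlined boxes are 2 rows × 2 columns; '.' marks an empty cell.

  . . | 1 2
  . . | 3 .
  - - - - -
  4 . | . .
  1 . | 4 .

Step 1. [r4c2∈{2,3}] r4c2 is the only open cell in row 4 admitting 2. So r4c2=2.
Step 2. [r1c2∈{3,4}] in row 1, 4 fits only at r1c2 ⇒ r1c2=4.
Step 3. [r3c2∈{3}] only 3 remains possible at r3c2, so r3c2=3.
Step 4. [r2c1∈{2}] r2c1's peers cover all but 2, so r2c1=2.
Step 5. [r1c1∈{3}] r1c1 has the single candidate 3. So r1c1=3.
Step 6. [r3c4∈{1}] r3c4's peers cover all but 1, so r3c4=1.
Step 7. [r3c3∈{2}] r3c3 has the single candidate 2, so r3c3=2.
Step 8. [r2c2∈{1}] r2c2 is down to just 1. So r2c2=1.
Step 9. [r2c4∈{4}] r2c4 is down to just 4, so r2c4=4.
Step 10. [r4c4∈{3}] r4c4's peers cover all but 3. So r4c4=3.

Answer: 3 4 1 2 / 2 1 3 4 / 4 3 2 1 / 1 2 4 3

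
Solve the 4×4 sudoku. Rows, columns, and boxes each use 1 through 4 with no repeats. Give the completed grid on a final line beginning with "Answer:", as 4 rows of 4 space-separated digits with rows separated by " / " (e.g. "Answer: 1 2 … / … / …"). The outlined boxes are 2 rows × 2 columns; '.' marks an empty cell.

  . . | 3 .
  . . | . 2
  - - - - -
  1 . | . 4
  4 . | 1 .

Step 1. [r1c2∈{1,2,4}] row 1 places 4 nowhere but r1c2, so r1c2=4.
Step 2. [r3c2∈{2,3}] in row 3, 3 fits only at r3c2. So r3c2=3.
Step 3. [r1c4∈{1}] nothing but 1 survives at r1c4. So r1c4=1.
Step 4. [r2c3∈{4}] r2c3's peers cover all but 4. So r2c3=4.
Step 5. [r4c4∈{3}] r4c4 is down to just 3 ⇒ r4c4=3.
Step 6. [r1c1∈{2}] r1c1 has the single candidate 2 ⇒ r1c1=2.
Step 7. [r3c3∈{2}] r3c3 is down to just 2. So r3c3=2.
Step 8. [r4c2∈{2}] r4c2's peers cover all but 2, so r4c2=2.
Step 9. [r2c2∈{1}] r2c2 has the single candidate 1, so r2c2=1.
Step 10. [r2c1∈{3}] r2c1 has the single candidate 3, so r2c1=3.

Answer: 2 4 3 1 / 3 1 4 2 / 1 3 2 4 / 4 2 1 3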